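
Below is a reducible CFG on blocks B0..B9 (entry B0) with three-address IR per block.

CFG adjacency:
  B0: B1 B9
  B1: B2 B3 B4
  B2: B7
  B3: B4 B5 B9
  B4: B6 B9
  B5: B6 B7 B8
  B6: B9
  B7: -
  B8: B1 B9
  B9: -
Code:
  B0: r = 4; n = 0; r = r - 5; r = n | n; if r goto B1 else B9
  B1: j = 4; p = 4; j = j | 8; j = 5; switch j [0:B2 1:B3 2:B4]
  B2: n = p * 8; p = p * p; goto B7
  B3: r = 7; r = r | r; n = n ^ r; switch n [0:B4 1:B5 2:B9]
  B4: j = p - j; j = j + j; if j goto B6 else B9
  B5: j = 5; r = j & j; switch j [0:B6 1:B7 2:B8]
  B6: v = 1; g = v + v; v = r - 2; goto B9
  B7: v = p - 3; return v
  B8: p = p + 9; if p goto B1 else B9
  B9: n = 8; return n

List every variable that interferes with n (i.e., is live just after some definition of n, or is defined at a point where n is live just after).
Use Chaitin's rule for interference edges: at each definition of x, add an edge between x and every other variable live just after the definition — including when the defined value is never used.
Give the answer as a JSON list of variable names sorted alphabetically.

def/use:
  B0 def {n,r} use ∅
  B1 def {j,p} use ∅
  B2 def {n,p} use {p}
  B3 def {n,r} use {n}
  B4 def {j} use {j,p}
  B5 def {j,r} use ∅
  B6 def {g,v} use {r}
  B7 def {v} use {p}
  B8 def {p} use {p}
  B9 def {n} use ∅

Backward fixpoint:
  B0: in=∅ out={n,r}
  B1: in={n,r} out={j,n,p,r}
  B2: in={p} out={p}
  B3: in={j,n,p} out={j,n,p,r}
  B4: in={j,p,r} out={r}
  B5: in={n,p} out={n,p,r}
  B6: in={r} out=∅
  B7: in={p} out=∅
  B8: in={n,p,r} out={n,r}
  B9: in=∅ out=∅

Conflict graph:
  g — {r}
  j — {n,p,r}
  n — {j,p,r}
  p — {j,n,r}
  r — {g,j,n,p,v}
  v — {r}

N(n) = ["j", "p", "r"]

Answer: ["j", "p", "r"]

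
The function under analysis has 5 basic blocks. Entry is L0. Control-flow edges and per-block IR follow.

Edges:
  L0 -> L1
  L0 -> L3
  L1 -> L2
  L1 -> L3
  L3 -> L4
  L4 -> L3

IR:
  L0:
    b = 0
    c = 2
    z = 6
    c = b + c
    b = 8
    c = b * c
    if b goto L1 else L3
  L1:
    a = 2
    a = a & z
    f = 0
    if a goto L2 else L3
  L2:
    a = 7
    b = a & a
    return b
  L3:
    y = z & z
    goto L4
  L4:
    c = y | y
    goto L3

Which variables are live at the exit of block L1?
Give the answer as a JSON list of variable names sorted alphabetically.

Per-block:
  L0: {b,c,z} / ∅
  L1: {a,f} / {z}
  L2: {a,b} / ∅
  L3: {y} / {z}
  L4: {c} / {y}

Liveness:
  L0 li=∅ lo={z}
  L1 li={z} lo={z}
  L2 li=∅ lo=∅
  L3 li={z} lo={y,z}
  L4 li={y,z} lo={z}

live-out(L1) = ["z"]

Answer: ["z"]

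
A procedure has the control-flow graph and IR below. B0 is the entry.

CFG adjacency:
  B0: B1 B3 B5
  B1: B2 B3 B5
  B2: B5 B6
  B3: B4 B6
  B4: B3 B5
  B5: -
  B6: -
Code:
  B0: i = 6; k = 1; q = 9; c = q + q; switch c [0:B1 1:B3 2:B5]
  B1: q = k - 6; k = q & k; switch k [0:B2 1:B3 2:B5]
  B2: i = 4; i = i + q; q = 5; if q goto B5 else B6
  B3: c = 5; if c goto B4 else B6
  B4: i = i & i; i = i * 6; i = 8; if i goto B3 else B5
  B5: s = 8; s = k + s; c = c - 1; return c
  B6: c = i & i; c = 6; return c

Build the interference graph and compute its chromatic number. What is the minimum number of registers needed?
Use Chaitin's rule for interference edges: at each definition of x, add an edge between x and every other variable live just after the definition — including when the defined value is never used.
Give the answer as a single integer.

Answer: 4

Derivation:
def/use:
  B0: def={c,i,k,q} ue=∅
  B1: def={k,q} ue={k}
  B2: def={i,q} ue={q}
  B3: def={c} ue=∅
  B4: def={i} ue={i}
  B5: def={c,s} ue={c,k}
  B6: def={c} ue={i}

Backward fixpoint:
  B0 li=∅ lo={c,i,k}
  B1 li={c,i,k} lo={c,i,k,q}
  B2 li={c,k,q} lo={c,i,k}
  B3 li={i,k} lo={c,i,k}
  B4 li={c,i,k} lo={c,i,k}
  B5 li={c,k} lo=∅
  B6 li={i} lo=∅

Interfere edges:
  c: {i,k,q,s}
  i: {c,k,q}
  k: {c,i,q,s}
  q: {c,i,k}
  s: {c,k}

Registers:
  {c,i,k,q} pairwise interfere (4-clique) ⇒ χ ≥ 4
  4-colouring: R0={c}  R1={k}  R2={i,s}  R3={q}
  χ = 4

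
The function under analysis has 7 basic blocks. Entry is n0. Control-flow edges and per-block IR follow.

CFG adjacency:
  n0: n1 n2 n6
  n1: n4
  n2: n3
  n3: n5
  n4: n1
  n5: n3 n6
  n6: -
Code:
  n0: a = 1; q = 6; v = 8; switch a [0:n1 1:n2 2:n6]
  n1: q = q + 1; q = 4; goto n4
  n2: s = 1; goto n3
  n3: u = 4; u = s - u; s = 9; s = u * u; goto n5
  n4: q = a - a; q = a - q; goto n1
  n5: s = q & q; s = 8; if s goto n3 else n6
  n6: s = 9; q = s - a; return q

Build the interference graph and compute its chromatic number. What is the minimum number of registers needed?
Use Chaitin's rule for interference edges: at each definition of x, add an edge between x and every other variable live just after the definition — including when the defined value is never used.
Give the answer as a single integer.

def/use:
  n0: def={a,q,v} ue=∅
  n1: def={q} ue={q}
  n2: def={s} ue=∅
  n3: def={s,u} ue={s}
  n4: def={q} ue={a}
  n5: def={s} ue={q}
  n6: def={q,s} ue={a}

Liveness:
  n0: in=∅ out={a,q}
  n1: in={a,q} out={a}
  n2: in={a,q} out={a,q,s}
  n3: in={a,q,s} out={a,q}
  n4: in={a} out={a,q}
  n5: in={a,q} out={a,q,s}
  n6: in={a} out=∅

Interference:
  a: {q,s,u,v}
  q: {a,s,u,v}
  s: {a,q,u}
  u: {a,q,s}
  v: {a,q}

Chromatic number:
  clique {a,q,s,u} ⇒ need ≥ 4
  assign a→c0 q→c1 s→c2 u→c3 v→c2 — no edge inside a register ⇒ χ ≤ 4
  χ = 4

Answer: 4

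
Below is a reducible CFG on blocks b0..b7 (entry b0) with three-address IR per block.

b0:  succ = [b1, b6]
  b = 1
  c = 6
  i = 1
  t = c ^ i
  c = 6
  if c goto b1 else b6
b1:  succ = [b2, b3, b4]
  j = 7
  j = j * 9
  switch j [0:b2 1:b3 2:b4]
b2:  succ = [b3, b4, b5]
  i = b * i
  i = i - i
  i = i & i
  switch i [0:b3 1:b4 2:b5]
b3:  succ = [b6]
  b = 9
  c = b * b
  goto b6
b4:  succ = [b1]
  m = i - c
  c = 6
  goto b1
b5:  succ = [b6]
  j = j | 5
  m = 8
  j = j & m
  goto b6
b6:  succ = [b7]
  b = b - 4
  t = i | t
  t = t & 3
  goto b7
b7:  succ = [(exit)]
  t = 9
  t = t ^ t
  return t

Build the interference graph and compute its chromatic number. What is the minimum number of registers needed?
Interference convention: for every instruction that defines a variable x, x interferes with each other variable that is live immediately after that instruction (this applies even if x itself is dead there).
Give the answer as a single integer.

Block summaries:
  b0: {b,c,i,t} / ∅
  b1: {j} / ∅
  b2: {i} / {b,i}
  b3: {b,c} / ∅
  b4: {c,m} / {c,i}
  b5: {j,m} / {j}
  b6: {b,t} / {b,i,t}
  b7: {t} / ∅

Liveness:
  b0: in=∅ out={b,c,i,t}
  b1: in={b,c,i,t} out={b,c,i,j,t}
  b2: in={b,c,i,j,t} out={b,c,i,j,t}
  b3: in={i,t} out={b,i,t}
  b4: in={b,c,i,t} out={b,c,i,t}
  b5: in={b,i,j,t} out={b,i,t}
  b6: in={b,i,t} out=∅
  b7: in=∅ out=∅

Interfere edges:
  b↔{c,i,j,m,t}
  c↔{b,i,j,t}
  i↔{b,c,j,m,t}
  j↔{b,c,i,m,t}
  m↔{b,i,j,t}
  t↔{b,c,i,j,m}

Colouring:
  lower bound: {b,c,i,j,t} mutually conflict ⇒ χ ≥ 5
  5-colouring: R0={b}  R1={i}  R2={j}  R3={t}  R4={c,m}
  χ = 5

Answer: 5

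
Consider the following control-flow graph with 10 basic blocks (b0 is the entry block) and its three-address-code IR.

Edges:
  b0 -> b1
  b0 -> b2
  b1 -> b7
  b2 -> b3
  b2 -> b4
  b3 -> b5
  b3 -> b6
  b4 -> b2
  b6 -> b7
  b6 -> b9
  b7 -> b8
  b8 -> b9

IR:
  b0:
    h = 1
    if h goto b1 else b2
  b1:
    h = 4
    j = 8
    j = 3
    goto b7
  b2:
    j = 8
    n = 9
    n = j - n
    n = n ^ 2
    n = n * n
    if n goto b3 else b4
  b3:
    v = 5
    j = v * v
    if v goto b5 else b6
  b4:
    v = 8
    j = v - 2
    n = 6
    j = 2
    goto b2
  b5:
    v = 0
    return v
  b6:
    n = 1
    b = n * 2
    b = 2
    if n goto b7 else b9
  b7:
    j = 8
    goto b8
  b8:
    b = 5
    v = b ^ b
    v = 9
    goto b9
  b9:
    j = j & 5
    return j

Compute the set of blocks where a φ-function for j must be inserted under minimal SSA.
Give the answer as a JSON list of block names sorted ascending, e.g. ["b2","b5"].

Answer: ["b2", "b7", "b9"]

Working:
idom tree: b1←b0 b2←b0 b3←b2 b4←b2 b5←b3 b6←b3 b7←b0 b8←b7 b9←b0
Dom∩ at merges:
  b2: preds {b0,b4}: {b0} ∩ {b0,b2,b4} = {b0}; idom=b0
  b7: preds {b1,b6}: {b0,b1} ∩ {b0,b2,b3,b6} = {b0}; idom=b0
  b9: preds {b6,b8}: {b0,b2,b3,b6} ∩ {b0,b7,b8} = {b0}; idom=b0

Frontier:
  b2←b0: walk · to b0
  b2←b4: walk b4→b2 to b0
  b7←b1: walk b1 to b0
  b7←b6: walk b6→b3→b2 to b0
  b9←b6: walk b6→b3→b2 to b0
  b9←b8: walk b8→b7 to b0
  b0 → ∅
  b1 → {b7}
  b2 → {b2,b7,b9}
  b3 → {b7,b9}
  b4 → {b2}
  b5 → ∅
  b6 → {b7,b9}
  b7 → {b9}
  b8 → {b9}
  b9 → ∅

φ for j: defs {b1,b2,b3,b4,b7,b9}
  DF⁺ = {b2,b7,b9}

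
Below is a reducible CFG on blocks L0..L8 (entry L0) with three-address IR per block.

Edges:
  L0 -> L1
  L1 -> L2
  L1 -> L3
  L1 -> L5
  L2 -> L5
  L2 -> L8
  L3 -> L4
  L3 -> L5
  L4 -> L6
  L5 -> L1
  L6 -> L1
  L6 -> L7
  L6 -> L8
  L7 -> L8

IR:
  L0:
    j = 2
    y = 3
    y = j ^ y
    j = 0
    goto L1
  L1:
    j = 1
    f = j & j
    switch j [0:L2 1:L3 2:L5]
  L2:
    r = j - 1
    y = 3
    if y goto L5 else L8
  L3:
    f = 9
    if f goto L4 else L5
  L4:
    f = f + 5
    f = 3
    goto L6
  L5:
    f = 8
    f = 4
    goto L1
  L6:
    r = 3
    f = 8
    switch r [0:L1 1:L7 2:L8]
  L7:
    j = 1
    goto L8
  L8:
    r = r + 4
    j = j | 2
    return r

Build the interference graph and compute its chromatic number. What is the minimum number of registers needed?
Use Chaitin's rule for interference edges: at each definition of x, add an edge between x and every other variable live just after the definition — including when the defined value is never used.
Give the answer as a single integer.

def/use:
  L0: def={j,y} ue=∅
  L1: def={f,j} ue=∅
  L2: def={r,y} ue={j}
  L3: def={f} ue=∅
  L4: def={f} ue={f}
  L5: def={f} ue=∅
  L6: def={f,r} ue=∅
  L7: def={j} ue=∅
  L8: def={j,r} ue={j,r}

Live sets:
  L0 li=∅ lo=∅
  L1 li=∅ lo={j}
  L2 li={j} lo={j,r}
  L3 li={j} lo={f,j}
  L4 li={f,j} lo={j}
  L5 li=∅ lo=∅
  L6 li={j} lo={j,r}
  L7 li={r} lo={j,r}
  L8 li={j,r} lo=∅

Interference:
  f — {j,r}
  j — {f,r,y}
  r — {f,j,y}
  y — {j,r}

Chromatic number:
  {f,j,r} pairwise interfere (3-clique) ⇒ χ ≥ 3
  assign f→c2 j→c0 r→c1 y→c2 — no edge inside a register ⇒ χ ≤ 3
  χ = 3

Answer: 3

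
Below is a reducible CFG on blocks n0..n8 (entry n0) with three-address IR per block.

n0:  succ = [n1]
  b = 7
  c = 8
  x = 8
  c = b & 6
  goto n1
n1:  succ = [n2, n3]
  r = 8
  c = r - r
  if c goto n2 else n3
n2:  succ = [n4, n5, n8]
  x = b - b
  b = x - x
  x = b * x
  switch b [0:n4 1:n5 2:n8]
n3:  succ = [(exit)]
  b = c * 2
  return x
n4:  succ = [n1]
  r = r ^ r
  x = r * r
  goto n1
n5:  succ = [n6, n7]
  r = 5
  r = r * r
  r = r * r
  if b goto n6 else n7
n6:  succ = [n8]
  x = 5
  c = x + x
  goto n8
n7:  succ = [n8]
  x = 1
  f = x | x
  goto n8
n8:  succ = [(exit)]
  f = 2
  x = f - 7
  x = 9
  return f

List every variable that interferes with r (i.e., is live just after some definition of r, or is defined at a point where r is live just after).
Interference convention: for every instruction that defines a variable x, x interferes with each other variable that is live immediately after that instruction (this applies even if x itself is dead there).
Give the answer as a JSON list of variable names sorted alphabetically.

Answer: ["b", "c", "x"]

Working:
def/use:
  n0 def {b,c,x} use ∅
  n1 def {c,r} use ∅
  n2 def {b,x} use {b}
  n3 def {b} use {c,x}
  n4 def {r,x} use {r}
  n5 def {r} use {b}
  n6 def {c,x} use ∅
  n7 def {f,x} use ∅
  n8 def {f,x} use ∅

Backward fixpoint:
  live n0: ∅→{b,x}
  live n1: {b,x}→{b,c,r,x}
  live n2: {b,r}→{b,r}
  live n3: {c,x}→∅
  live n4: {b,r}→{b,x}
  live n5: {b}→∅
  live n6: ∅→∅
  live n7: ∅→∅
  live n8: ∅→∅

Conflict graph:
  b: {c,r,x}
  c: {b,r,x}
  f: {x}
  r: {b,c,x}
  x: {b,c,f,r}

N(r) = ["b", "c", "x"]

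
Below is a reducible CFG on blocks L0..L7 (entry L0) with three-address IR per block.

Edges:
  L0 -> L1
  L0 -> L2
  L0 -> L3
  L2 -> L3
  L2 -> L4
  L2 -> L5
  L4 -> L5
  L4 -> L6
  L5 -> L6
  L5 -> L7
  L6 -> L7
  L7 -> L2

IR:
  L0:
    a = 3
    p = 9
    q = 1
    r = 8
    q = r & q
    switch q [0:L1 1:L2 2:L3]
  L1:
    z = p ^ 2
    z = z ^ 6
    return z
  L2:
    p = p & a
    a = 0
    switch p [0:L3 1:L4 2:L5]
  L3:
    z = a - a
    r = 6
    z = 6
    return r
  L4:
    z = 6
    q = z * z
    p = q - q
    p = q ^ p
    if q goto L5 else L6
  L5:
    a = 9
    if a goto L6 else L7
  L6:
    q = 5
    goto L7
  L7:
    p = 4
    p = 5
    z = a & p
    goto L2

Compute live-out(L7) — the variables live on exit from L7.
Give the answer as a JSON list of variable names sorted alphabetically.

Answer: ["a", "p"]

Derivation:
Per-block:
  L0: def={a,p,q,r} ue=∅
  L1: def={z} ue={p}
  L2: def={a,p} ue={a,p}
  L3: def={r,z} ue={a}
  L4: def={p,q,z} ue=∅
  L5: def={a} ue=∅
  L6: def={q} ue=∅
  L7: def={p,z} ue={a}

Backward fixpoint:
  L0 li=∅ lo={a,p}
  L1 li={p} lo=∅
  L2 li={a,p} lo={a}
  L3 li={a} lo=∅
  L4 li={a} lo={a}
  L5 li=∅ lo={a}
  L6 li={a} lo={a}
  L7 li={a} lo={a,p}

live-out(L7) = ["a", "p"]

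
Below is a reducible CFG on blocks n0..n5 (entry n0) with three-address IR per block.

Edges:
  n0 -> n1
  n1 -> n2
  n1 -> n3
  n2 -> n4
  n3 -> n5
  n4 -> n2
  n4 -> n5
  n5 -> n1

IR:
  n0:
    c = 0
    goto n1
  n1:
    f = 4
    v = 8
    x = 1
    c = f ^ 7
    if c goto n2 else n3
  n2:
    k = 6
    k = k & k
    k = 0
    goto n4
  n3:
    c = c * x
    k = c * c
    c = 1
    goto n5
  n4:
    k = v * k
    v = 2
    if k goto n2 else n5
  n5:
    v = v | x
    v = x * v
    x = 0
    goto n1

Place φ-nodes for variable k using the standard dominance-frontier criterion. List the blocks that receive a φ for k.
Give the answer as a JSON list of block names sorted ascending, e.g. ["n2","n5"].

Answer: ["n1", "n2", "n5"]

Analysis:
idom tree: n1←n0 n2←n1 n3←n1 n4←n2 n5←n1
Join-block Dom:
  n1: preds {n0,n5}: {n0} ∩ {n0,n1,n5} = {n0}; idom=n0
  n2: preds {n1,n4}: {n0,n1} ∩ {n0,n1,n2,n4} = {n0,n1}; idom=n1
  n5: preds {n3,n4}: {n0,n1,n3} ∩ {n0,n1,n2,n4} = {n0,n1}; idom=n1

DF derivation:
  n1←n0: walk · to n0
  n1←n5: walk n5→n1 to n0
  n2←n1: walk · to n1
  n2←n4: walk n4→n2 to n1
  n5←n3: walk n3 to n1
  n5←n4: walk n4→n2 to n1
  n0: DF=∅
  n1: DF={n1}
  n2: DF={n2,n5}
  n3: DF={n5}
  n4: DF={n2,n5}
  n5: DF={n1}

φ for k: defs {n2,n3,n4}
  DF⁺ = {n1,n2,n5}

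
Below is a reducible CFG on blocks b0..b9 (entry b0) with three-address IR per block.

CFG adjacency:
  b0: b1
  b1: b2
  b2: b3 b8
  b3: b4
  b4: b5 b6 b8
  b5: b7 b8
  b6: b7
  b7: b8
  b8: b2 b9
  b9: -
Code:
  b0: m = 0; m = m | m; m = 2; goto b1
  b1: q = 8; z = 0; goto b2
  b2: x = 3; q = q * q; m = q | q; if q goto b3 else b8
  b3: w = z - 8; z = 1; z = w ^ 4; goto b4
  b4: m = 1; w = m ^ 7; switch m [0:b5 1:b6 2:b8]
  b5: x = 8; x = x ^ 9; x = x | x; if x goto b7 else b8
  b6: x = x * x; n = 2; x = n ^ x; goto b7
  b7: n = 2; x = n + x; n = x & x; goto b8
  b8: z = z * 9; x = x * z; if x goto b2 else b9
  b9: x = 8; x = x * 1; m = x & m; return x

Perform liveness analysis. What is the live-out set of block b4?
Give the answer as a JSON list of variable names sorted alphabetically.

Per-block:
  b0: {m} / ∅
  b1: {q,z} / ∅
  b2: {m,q,x} / {q}
  b3: {w,z} / {z}
  b4: {m,w} / ∅
  b5: {x} / ∅
  b6: {n,x} / {x}
  b7: {n,x} / {x}
  b8: {x,z} / {x,z}
  b9: {m,x} / {m}

Live sets:
  b0 li=∅ lo=∅
  b1 li=∅ lo={q,z}
  b2 li={q,z} lo={m,q,x,z}
  b3 li={q,x,z} lo={q,x,z}
  b4 li={q,x,z} lo={m,q,x,z}
  b5 li={m,q,z} lo={m,q,x,z}
  b6 li={m,q,x,z} lo={m,q,x,z}
  b7 li={m,q,x,z} lo={m,q,x,z}
  b8 li={m,q,x,z} lo={m,q,z}
  b9 li={m} lo=∅

live-out(b4) = ["m", "q", "x", "z"]

Answer: ["m", "q", "x", "z"]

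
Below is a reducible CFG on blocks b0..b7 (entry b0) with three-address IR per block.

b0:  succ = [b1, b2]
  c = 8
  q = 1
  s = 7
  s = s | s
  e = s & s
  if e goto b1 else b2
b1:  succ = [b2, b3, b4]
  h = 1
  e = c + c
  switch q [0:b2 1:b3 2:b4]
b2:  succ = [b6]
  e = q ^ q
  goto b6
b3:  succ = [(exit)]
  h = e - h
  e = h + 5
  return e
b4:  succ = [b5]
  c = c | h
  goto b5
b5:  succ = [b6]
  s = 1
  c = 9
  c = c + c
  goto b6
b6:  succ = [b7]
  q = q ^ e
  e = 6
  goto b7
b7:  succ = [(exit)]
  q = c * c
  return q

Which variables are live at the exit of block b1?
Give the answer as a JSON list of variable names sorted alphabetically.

Answer: ["c", "e", "h", "q"]

Derivation:
def/use:
  b0 def {c,e,q,s} use ∅
  b1 def {e,h} use {c,q}
  b2 def {e} use {q}
  b3 def {e,h} use {e,h}
  b4 def {c} use {c,h}
  b5 def {c,s} use ∅
  b6 def {e,q} use {e,q}
  b7 def {q} use {c}

Backward fixpoint:
  live b0: ∅→{c,q}
  live b1: {c,q}→{c,e,h,q}
  live b2: {c,q}→{c,e,q}
  live b3: {e,h}→∅
  live b4: {c,e,h,q}→{e,q}
  live b5: {e,q}→{c,e,q}
  live b6: {c,e,q}→{c}
  live b7: {c}→∅

live-out(b1) = ["c", "e", "h", "q"]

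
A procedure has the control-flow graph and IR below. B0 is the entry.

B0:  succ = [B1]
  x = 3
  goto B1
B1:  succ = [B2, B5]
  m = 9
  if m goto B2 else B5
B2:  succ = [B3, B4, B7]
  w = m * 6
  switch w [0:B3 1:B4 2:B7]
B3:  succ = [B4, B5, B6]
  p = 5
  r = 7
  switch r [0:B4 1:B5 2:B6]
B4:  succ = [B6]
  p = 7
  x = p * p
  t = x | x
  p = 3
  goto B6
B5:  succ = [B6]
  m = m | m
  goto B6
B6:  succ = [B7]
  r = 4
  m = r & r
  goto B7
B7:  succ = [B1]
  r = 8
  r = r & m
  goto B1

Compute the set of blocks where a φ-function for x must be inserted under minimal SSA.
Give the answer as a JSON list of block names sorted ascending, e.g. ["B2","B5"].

idom tree: B1←B0 B2←B1 B3←B2 B4←B2 B5←B1 B6←B1 B7←B1
Join-block Dom:
  B1: preds {B0,B7}: {B0} ∩ {B0,B1,B7} = {B0}; idom=B0
  B4: preds {B2,B3}: {B0,B1,B2} ∩ {B0,B1,B2,B3} = {B0,B1,B2}; idom=B2
  B5: preds {B1,B3}: {B0,B1} ∩ {B0,B1,B2,B3} = {B0,B1}; idom=B1
  B6: preds {B3,B4,B5}: {B0,B1,B2,B3} ∩ {B0,B1,B2,B4} ∩ {B0,B1,B5} = {B0,B1}; idom=B1
  B7: preds {B2,B6}: {B0,B1,B2} ∩ {B0,B1,B6} = {B0,B1}; idom=B1

DF derivation:
  join B1 pred B0: · stop@B0
  join B1 pred B7: B7→B1 stop@B0
  join B4 pred B2: · stop@B2
  join B4 pred B3: B3 stop@B2
  join B5 pred B1: · stop@B1
  join B5 pred B3: B3→B2 stop@B1
  join B6 pred B3: B3→B2 stop@B1
  join B6 pred B4: B4→B2 stop@B1
  join B6 pred B5: B5 stop@B1
  join B7 pred B2: B2 stop@B1
  join B7 pred B6: B6 stop@B1
  B0 → ∅
  B1 → {B1}
  B2 → {B5,B6,B7}
  B3 → {B4,B5,B6}
  B4 → {B6}
  B5 → {B6}
  B6 → {B7}
  B7 → {B1}

φ for x: defs {B0,B4}
  DF⁺ = {B1,B6,B7}

Answer: ["B1", "B6", "B7"]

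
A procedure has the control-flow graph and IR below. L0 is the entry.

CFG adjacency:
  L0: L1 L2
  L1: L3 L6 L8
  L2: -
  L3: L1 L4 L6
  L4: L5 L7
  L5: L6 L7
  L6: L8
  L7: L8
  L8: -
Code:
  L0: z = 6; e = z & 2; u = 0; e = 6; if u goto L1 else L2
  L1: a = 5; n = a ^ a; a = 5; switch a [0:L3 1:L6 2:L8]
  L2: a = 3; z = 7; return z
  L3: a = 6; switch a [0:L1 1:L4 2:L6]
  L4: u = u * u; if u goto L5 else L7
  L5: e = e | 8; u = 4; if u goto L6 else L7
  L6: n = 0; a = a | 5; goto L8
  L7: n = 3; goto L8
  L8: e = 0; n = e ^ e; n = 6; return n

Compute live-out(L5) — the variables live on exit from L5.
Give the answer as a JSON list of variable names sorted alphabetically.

Answer: ["a"]

Derivation:
def/use:
  L0: def={e,u,z} ue=∅
  L1: def={a,n} ue=∅
  L2: def={a,z} ue=∅
  L3: def={a} ue=∅
  L4: def={u} ue={u}
  L5: def={e,u} ue={e}
  L6: def={a,n} ue={a}
  L7: def={n} ue=∅
  L8: def={e,n} ue=∅

Backward fixpoint:
  L0: in=∅ out={e,u}
  L1: in={e,u} out={a,e,u}
  L2: in=∅ out=∅
  L3: in={e,u} out={a,e,u}
  L4: in={a,e,u} out={a,e}
  L5: in={a,e} out={a}
  L6: in={a} out=∅
  L7: in=∅ out=∅
  L8: in=∅ out=∅

live-out(L5) = ["a"]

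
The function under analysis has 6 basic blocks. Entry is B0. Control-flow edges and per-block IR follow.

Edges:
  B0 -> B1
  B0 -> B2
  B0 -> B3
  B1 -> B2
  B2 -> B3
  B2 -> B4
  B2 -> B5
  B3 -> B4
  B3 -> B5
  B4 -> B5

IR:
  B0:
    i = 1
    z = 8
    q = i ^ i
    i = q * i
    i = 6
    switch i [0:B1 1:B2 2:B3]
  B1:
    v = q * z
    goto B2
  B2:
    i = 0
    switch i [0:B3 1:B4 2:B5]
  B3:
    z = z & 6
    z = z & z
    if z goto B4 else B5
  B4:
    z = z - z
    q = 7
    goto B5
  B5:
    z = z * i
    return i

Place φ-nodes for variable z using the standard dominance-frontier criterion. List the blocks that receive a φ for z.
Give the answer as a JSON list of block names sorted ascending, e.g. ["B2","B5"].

idom tree: B1←B0 B2←B0 B3←B0 B4←B0 B5←B0
Dom at joins:
  B2: preds {B0,B1}: {B0} ∩ {B0,B1} = {B0}; idom=B0
  B3: preds {B0,B2}: {B0} ∩ {B0,B2} = {B0}; idom=B0
  B4: preds {B2,B3}: {B0,B2} ∩ {B0,B3} = {B0}; idom=B0
  B5: preds {B2,B3,B4}: {B0,B2} ∩ {B0,B3} ∩ {B0,B4} = {B0}; idom=B0

DF walk-up:
  join B2 pred B0: · stop@B0
  join B2 pred B1: B1 stop@B0
  join B3 pred B0: · stop@B0
  join B3 pred B2: B2 stop@B0
  join B4 pred B2: B2 stop@B0
  join B4 pred B3: B3 stop@B0
  join B5 pred B2: B2 stop@B0
  join B5 pred B3: B3 stop@B0
  join B5 pred B4: B4 stop@B0
  DF(B0)=∅
  DF(B1)={B2}
  DF(B2)={B3,B4,B5}
  DF(B3)={B4,B5}
  DF(B4)={B5}
  DF(B5)=∅

φ for z: defs {B0,B3,B4,B5}
  DF⁺ = {B4,B5}

Answer: ["B4", "B5"]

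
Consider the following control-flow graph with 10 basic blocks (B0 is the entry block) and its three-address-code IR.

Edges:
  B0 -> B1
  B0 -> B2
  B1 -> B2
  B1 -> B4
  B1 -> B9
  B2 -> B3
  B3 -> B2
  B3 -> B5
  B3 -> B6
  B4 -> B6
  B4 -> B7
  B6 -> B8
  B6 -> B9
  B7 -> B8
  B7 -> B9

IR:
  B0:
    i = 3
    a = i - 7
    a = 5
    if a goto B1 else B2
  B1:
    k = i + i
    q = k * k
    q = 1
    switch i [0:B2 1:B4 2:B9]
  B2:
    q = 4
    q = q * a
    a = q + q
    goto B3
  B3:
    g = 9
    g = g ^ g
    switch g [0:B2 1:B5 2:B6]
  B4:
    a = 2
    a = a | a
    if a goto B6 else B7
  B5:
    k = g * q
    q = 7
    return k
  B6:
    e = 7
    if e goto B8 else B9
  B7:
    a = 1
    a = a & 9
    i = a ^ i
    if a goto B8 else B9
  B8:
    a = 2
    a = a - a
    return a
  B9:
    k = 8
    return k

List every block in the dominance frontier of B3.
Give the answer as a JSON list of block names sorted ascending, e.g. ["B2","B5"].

Answer: ["B2", "B6"]

Derivation:
idom tree: B1←B0 B2←B0 B3←B2 B4←B1 B5←B3 B6←B0 B7←B4 B8←B0 B9←B0
Dom at joins:
  B2: preds {B0,B1,B3}: {B0} ∩ {B0,B1} ∩ {B0,B2,B3} = {B0}; idom=B0
  B6: preds {B3,B4}: {B0,B2,B3} ∩ {B0,B1,B4} = {B0}; idom=B0
  B8: preds {B6,B7}: {B0,B6} ∩ {B0,B1,B4,B7} = {B0}; idom=B0
  B9: preds {B1,B6,B7}: {B0,B1} ∩ {B0,B6} ∩ {B0,B1,B4,B7} = {B0}; idom=B0

DF walk-up:
  join B2 pred B0: · stop@B0
  join B2 pred B1: B1 stop@B0
  join B2 pred B3: B3→B2 stop@B0
  join B6 pred B3: B3→B2 stop@B0
  join B6 pred B4: B4→B1 stop@B0
  join B8 pred B6: B6 stop@B0
  join B8 pred B7: B7→B4→B1 stop@B0
  join B9 pred B1: B1 stop@B0
  join B9 pred B6: B6 stop@B0
  join B9 pred B7: B7→B4→B1 stop@B0
  B0 → ∅
  B1 → {B2,B6,B8,B9}
  B2 → {B2,B6}
  B3 → {B2,B6}
  B4 → {B6,B8,B9}
  B5 → ∅
  B6 → {B8,B9}
  B7 → {B8,B9}
  B8 → ∅
  B9 → ∅

DF(B3) = ["B2", "B6"]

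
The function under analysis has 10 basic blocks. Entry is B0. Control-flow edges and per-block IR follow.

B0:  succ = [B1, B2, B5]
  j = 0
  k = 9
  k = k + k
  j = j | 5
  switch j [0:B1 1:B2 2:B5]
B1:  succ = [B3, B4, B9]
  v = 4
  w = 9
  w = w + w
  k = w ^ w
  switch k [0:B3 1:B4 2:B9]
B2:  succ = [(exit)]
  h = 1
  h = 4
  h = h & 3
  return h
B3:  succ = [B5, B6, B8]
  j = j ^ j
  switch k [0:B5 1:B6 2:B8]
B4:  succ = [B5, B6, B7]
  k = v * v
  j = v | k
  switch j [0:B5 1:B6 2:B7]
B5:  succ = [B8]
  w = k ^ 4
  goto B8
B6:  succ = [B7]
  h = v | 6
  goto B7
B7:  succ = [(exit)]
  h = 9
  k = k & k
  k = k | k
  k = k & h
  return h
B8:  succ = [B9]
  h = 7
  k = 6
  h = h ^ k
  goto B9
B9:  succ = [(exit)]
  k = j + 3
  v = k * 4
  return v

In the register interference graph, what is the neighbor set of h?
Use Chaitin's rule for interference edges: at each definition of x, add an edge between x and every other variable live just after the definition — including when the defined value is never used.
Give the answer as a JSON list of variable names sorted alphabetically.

Answer: ["j", "k"]

Working:
Per-block:
  B0: def={j,k} ue=∅
  B1: def={k,v,w} ue=∅
  B2: def={h} ue=∅
  B3: def={j} ue={j,k}
  B4: def={j,k} ue={v}
  B5: def={w} ue={k}
  B6: def={h} ue={v}
  B7: def={h,k} ue={k}
  B8: def={h,k} ue=∅
  B9: def={k,v} ue={j}

Liveness:
  B0 li=∅ lo={j,k}
  B1 li={j} lo={j,k,v}
  B2 li=∅ lo=∅
  B3 li={j,k,v} lo={j,k,v}
  B4 li={v} lo={j,k,v}
  B5 li={j,k} lo={j}
  B6 li={k,v} lo={k}
  B7 li={k} lo=∅
  B8 li={j} lo={j}
  B9 li={j} lo=∅

Conflict graph:
  h: {j,k}
  j: {h,k,v,w}
  k: {h,j,v}
  v: {j,k,w}
  w: {j,v}

N(h) = ["j", "k"]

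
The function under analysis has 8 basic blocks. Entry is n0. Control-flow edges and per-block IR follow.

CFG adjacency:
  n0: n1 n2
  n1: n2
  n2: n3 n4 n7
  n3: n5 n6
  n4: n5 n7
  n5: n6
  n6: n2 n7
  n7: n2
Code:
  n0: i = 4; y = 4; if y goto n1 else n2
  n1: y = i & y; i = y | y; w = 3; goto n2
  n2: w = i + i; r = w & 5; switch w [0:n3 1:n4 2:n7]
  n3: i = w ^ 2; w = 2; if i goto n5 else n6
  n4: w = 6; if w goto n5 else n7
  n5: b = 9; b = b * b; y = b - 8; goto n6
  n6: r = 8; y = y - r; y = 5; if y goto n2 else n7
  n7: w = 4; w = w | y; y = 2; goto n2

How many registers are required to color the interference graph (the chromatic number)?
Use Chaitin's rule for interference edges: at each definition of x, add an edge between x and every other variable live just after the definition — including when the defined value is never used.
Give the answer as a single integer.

Block summaries:
  n0: def={i,y} ue=∅
  n1: def={i,w,y} ue={i,y}
  n2: def={r,w} ue={i}
  n3: def={i,w} ue={w}
  n4: def={w} ue=∅
  n5: def={b,y} ue=∅
  n6: def={r,y} ue={y}
  n7: def={w,y} ue={y}

Live sets:
  n0 li=∅ lo={i,y}
  n1 li={i,y} lo={i,y}
  n2 li={i,y} lo={i,w,y}
  n3 li={w,y} lo={i,y}
  n4 li={i,y} lo={i,y}
  n5 li={i} lo={i,y}
  n6 li={i,y} lo={i,y}
  n7 li={i,y} lo={i,y}

Conflict graph:
  b↔{i}
  i↔{b,r,w,y}
  r↔{i,w,y}
  w↔{i,r,y}
  y↔{i,r,w}

Colouring:
  {i,r,w,y} pairwise interfere (4-clique) ⇒ χ ≥ 4
  4-colouring: R0={i}  R1={b,r}  R2={w}  R3={y}
  χ = 4

Answer: 4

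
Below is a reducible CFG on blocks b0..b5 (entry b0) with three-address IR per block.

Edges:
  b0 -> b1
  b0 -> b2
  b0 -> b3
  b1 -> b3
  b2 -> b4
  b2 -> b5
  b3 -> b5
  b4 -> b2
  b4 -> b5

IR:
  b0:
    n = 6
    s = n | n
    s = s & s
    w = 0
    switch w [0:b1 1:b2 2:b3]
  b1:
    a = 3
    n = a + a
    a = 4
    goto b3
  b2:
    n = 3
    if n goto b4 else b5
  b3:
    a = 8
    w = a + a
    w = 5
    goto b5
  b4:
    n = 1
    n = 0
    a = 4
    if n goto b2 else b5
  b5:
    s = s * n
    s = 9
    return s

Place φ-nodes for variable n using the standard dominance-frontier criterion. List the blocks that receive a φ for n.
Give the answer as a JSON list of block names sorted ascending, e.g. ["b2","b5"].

Answer: ["b2", "b3", "b5"]

Working:
idom tree: b1←b0 b2←b0 b3←b0 b4←b2 b5←b0
Join-block Dom:
  b2: preds {b0,b4}: {b0} ∩ {b0,b2,b4} = {b0}; idom=b0
  b3: preds {b0,b1}: {b0} ∩ {b0,b1} = {b0}; idom=b0
  b5: preds {b2,b3,b4}: {b0,b2} ∩ {b0,b3} ∩ {b0,b2,b4} = {b0}; idom=b0

DF derivation:
  join b2 pred b0: · stop@b0
  join b2 pred b4: b4→b2 stop@b0
  join b3 pred b0: · stop@b0
  join b3 pred b1: b1 stop@b0
  join b5 pred b2: b2 stop@b0
  join b5 pred b3: b3 stop@b0
  join b5 pred b4: b4→b2 stop@b0
  DF(b0)=∅
  DF(b1)={b3}
  DF(b2)={b2,b5}
  DF(b3)={b5}
  DF(b4)={b2,b5}
  DF(b5)=∅

φ for n: defs {b0,b1,b2,b4}
  DF⁺ = {b2,b3,b5}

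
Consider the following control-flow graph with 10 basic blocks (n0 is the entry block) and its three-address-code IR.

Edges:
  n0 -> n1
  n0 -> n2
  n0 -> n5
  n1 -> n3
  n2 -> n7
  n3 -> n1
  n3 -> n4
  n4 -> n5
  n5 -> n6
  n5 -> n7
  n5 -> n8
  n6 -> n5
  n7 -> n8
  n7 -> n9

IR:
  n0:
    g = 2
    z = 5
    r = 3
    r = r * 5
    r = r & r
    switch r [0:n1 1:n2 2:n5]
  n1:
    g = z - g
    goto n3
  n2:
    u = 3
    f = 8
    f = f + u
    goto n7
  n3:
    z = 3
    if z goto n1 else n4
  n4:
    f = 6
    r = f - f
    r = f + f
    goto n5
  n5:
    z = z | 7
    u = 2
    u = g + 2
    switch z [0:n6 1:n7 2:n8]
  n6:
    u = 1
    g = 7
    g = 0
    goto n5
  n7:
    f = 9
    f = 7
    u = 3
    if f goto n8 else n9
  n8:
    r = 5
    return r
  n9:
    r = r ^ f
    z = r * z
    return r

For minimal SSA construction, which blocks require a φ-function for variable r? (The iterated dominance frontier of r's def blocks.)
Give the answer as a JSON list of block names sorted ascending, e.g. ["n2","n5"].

Answer: ["n5", "n7", "n8"]

Derivation:
idom tree: n1←n0 n2←n0 n3←n1 n4←n3 n5←n0 n6←n5 n7←n0 n8←n0 n9←n7
Dom∩ at merges:
  n1: preds {n0,n3}: {n0} ∩ {n0,n1,n3} = {n0}; idom=n0
  n5: preds {n0,n4,n6}: {n0} ∩ {n0,n1,n3,n4} ∩ {n0,n5,n6} = {n0}; idom=n0
  n7: preds {n2,n5}: {n0,n2} ∩ {n0,n5} = {n0}; idom=n0
  n8: preds {n5,n7}: {n0,n5} ∩ {n0,n7} = {n0}; idom=n0

Frontier:
  n1←n0: walk · to n0
  n1←n3: walk n3→n1 to n0
  n5←n0: walk · to n0
  n5←n4: walk n4→n3→n1 to n0
  n5←n6: walk n6→n5 to n0
  n7←n2: walk n2 to n0
  n7←n5: walk n5 to n0
  n8←n5: walk n5 to n0
  n8←n7: walk n7 to n0
  n0 → ∅
  n1 → {n1,n5}
  n2 → {n7}
  n3 → {n1,n5}
  n4 → {n5}
  n5 → {n5,n7,n8}
  n6 → {n5}
  n7 → {n8}
  n8 → ∅
  n9 → ∅

φ for r: defs {n0,n4,n8,n9}
  DF⁺ = {n5,n7,n8}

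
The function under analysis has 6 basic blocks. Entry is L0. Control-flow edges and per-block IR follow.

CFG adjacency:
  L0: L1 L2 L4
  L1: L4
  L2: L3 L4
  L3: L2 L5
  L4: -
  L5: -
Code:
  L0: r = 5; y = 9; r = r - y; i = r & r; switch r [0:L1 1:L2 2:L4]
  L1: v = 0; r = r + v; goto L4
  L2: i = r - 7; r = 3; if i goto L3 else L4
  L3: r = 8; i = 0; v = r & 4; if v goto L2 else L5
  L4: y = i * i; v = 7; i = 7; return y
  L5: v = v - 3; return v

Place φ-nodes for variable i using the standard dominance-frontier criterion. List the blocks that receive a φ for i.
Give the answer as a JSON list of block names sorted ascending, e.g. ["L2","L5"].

idom tree: L1←L0 L2←L0 L3←L2 L4←L0 L5←L3
Join-block Dom:
  L2: preds {L0,L3}: {L0} ∩ {L0,L2,L3} = {L0}; idom=L0
  L4: preds {L0,L1,L2}: {L0} ∩ {L0,L1} ∩ {L0,L2} = {L0}; idom=L0

DF derivation:
  L2←L0: walk · to L0
  L2←L3: walk L3→L2 to L0
  L4←L0: walk · to L0
  L4←L1: walk L1 to L0
  L4←L2: walk L2 to L0
  L0: DF=∅
  L1: DF={L4}
  L2: DF={L2,L4}
  L3: DF={L2}
  L4: DF=∅
  L5: DF=∅

φ for i: defs {L0,L2,L3,L4}
  DF⁺ = {L2,L4}

Answer: ["L2", "L4"]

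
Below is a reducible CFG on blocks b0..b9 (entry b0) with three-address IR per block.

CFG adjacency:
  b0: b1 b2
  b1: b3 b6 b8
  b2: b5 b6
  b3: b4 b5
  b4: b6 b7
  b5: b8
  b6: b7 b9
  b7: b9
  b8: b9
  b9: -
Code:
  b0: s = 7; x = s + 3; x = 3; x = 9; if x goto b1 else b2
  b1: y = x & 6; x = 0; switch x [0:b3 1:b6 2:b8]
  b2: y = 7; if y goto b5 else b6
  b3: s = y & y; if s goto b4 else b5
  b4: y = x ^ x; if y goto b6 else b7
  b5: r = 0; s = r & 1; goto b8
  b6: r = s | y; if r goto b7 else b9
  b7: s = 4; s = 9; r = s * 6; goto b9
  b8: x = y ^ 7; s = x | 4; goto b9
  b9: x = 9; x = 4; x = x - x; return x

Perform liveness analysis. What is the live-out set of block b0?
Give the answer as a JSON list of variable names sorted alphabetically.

def/use:
  b0 def {s,x} use ∅
  b1 def {x,y} use {x}
  b2 def {y} use ∅
  b3 def {s} use {y}
  b4 def {y} use {x}
  b5 def {r,s} use ∅
  b6 def {r} use {s,y}
  b7 def {r,s} use ∅
  b8 def {s,x} use {y}
  b9 def {x} use ∅

Backward fixpoint:
  live b0: ∅→{s,x}
  live b1: {s,x}→{s,x,y}
  live b2: {s}→{s,y}
  live b3: {x,y}→{s,x,y}
  live b4: {s,x}→{s,y}
  live b5: {y}→{y}
  live b6: {s,y}→∅
  live b7: ∅→∅
  live b8: {y}→∅
  live b9: ∅→∅

live-out(b0) = ["s", "x"]

Answer: ["s", "x"]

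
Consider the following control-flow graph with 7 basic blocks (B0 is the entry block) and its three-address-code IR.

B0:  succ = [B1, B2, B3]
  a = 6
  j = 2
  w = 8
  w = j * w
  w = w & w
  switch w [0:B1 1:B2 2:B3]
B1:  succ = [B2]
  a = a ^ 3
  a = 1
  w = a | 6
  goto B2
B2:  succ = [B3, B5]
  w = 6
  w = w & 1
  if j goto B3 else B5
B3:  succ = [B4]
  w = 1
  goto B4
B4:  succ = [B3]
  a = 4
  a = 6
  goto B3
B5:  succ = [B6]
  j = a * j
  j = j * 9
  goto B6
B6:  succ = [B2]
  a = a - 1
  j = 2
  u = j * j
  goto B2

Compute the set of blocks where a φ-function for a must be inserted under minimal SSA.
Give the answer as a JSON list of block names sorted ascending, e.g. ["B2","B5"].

Answer: ["B2", "B3"]

Working:
idom tree: B1←B0 B2←B0 B3←B0 B4←B3 B5←B2 B6←B5
Join-block Dom:
  B2: preds {B0,B1,B6}: {B0} ∩ {B0,B1} ∩ {B0,B2,B5,B6} = {B0}; idom=B0
  B3: preds {B0,B2,B4}: {B0} ∩ {B0,B2} ∩ {B0,B3,B4} = {B0}; idom=B0

DF walk-up:
  join B2 pred B0: · stop@B0
  join B2 pred B1: B1 stop@B0
  join B2 pred B6: B6→B5→B2 stop@B0
  join B3 pred B0: · stop@B0
  join B3 pred B2: B2 stop@B0
  join B3 pred B4: B4→B3 stop@B0
  DF(B0)=∅
  DF(B1)={B2}
  DF(B2)={B2,B3}
  DF(B3)={B3}
  DF(B4)={B3}
  DF(B5)={B2}
  DF(B6)={B2}

φ for a: defs {B0,B1,B4,B6}
  DF⁺ = {B2,B3}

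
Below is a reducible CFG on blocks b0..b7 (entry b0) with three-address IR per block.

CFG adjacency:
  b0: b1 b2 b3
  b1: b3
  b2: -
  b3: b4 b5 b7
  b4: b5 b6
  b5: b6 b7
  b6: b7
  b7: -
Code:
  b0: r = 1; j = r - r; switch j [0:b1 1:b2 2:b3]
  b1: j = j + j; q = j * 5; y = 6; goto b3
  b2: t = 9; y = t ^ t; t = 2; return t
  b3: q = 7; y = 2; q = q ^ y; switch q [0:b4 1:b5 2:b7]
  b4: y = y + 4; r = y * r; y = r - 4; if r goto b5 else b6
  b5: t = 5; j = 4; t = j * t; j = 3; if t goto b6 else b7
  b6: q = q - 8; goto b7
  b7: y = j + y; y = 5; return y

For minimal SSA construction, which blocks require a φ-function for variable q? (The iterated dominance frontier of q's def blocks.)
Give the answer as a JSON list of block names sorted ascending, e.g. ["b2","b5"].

idom tree: b1←b0 b2←b0 b3←b0 b4←b3 b5←b3 b6←b3 b7←b3
Join-block Dom:
  b3: preds {b0,b1}: {b0} ∩ {b0,b1} = {b0}; idom=b0
  b5: preds {b3,b4}: {b0,b3} ∩ {b0,b3,b4} = {b0,b3}; idom=b3
  b6: preds {b4,b5}: {b0,b3,b4} ∩ {b0,b3,b5} = {b0,b3}; idom=b3
  b7: preds {b3,b5,b6}: {b0,b3} ∩ {b0,b3,b5} ∩ {b0,b3,b6} = {b0,b3}; idom=b3

DF derivation:
  b3←b0: walk · to b0
  b3←b1: walk b1 to b0
  b5←b3: walk · to b3
  b5←b4: walk b4 to b3
  b6←b4: walk b4 to b3
  b6←b5: walk b5 to b3
  b7←b3: walk · to b3
  b7←b5: walk b5 to b3
  b7←b6: walk b6 to b3
  b0: DF=∅
  b1: DF={b3}
  b2: DF=∅
  b3: DF=∅
  b4: DF={b5,b6}
  b5: DF={b6,b7}
  b6: DF={b7}
  b7: DF=∅

φ for q: defs {b1,b3,b6}
  DF⁺ = {b3,b7}

Answer: ["b3", "b7"]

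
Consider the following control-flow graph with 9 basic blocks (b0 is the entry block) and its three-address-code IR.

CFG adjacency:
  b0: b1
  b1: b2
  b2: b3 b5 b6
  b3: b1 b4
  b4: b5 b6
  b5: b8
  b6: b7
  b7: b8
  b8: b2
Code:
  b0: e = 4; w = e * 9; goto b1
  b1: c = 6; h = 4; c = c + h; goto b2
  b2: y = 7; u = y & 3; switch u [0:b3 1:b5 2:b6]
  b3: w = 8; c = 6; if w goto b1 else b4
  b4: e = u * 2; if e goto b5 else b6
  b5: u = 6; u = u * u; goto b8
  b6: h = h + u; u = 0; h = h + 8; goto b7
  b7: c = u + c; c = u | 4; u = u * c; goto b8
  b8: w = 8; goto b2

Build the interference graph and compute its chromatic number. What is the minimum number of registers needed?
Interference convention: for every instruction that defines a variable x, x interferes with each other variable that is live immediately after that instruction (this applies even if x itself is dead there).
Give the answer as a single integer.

Answer: 4

Derivation:
def/use:
  b0: def={e,w} ue=∅
  b1: def={c,h} ue=∅
  b2: def={u,y} ue=∅
  b3: def={c,w} ue=∅
  b4: def={e} ue={u}
  b5: def={u} ue=∅
  b6: def={h,u} ue={h,u}
  b7: def={c,u} ue={c,u}
  b8: def={w} ue=∅

Live sets:
  live b0: ∅→∅
  live b1: ∅→{c,h}
  live b2: {c,h}→{c,h,u}
  live b3: {h,u}→{c,h,u}
  live b4: {c,h,u}→{c,h,u}
  live b5: {c,h}→{c,h}
  live b6: {c,h,u}→{c,h,u}
  live b7: {c,h,u}→{c,h}
  live b8: {c,h}→{c,h}

Interfere edges:
  c↔{e,h,u,w,y}
  e↔{c,h,u}
  h↔{c,e,u,w,y}
  u↔{c,e,h,w}
  w↔{c,h,u}
  y↔{c,h}

Registers:
  lower bound: {c,e,h,u} mutually conflict ⇒ χ ≥ 4
  4-colouring: R0={c}  R1={h}  R2={u,y}  R3={e,w}
  χ = 4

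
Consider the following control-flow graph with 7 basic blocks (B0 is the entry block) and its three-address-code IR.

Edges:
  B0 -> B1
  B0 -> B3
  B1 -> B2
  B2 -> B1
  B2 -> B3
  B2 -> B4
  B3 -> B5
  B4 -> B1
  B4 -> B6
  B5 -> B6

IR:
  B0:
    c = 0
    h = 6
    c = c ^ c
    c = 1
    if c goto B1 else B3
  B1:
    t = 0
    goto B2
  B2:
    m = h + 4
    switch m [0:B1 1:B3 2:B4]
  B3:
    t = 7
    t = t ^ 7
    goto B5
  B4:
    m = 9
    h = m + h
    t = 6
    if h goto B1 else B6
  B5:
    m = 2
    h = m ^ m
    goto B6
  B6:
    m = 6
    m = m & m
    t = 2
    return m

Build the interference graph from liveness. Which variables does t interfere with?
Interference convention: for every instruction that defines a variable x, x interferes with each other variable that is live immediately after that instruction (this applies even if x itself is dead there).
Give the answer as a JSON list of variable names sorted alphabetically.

Answer: ["h", "m"]

Derivation:
Block summaries:
  B0: def={c,h} ue=∅
  B1: def={t} ue=∅
  B2: def={m} ue={h}
  B3: def={t} ue=∅
  B4: def={h,m,t} ue={h}
  B5: def={h,m} ue=∅
  B6: def={m,t} ue=∅

Live sets:
  B0: in=∅ out={h}
  B1: in={h} out={h}
  B2: in={h} out={h}
  B3: in=∅ out=∅
  B4: in={h} out={h}
  B5: in=∅ out=∅
  B6: in=∅ out=∅

Interference:
  c↔{h}
  h↔{c,m,t}
  m↔{h,t}
  t↔{h,m}

N(t) = ["h", "m"]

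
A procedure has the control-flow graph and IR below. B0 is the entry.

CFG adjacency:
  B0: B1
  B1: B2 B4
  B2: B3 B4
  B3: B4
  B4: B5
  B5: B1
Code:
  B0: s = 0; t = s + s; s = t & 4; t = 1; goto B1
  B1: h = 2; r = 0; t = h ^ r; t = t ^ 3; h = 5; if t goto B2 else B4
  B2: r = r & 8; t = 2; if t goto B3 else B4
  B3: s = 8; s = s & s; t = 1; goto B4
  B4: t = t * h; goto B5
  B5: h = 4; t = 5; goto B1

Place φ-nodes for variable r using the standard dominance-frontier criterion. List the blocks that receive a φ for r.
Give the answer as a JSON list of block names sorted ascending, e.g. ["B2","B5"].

Answer: ["B1", "B4"]

Analysis:
idom tree: B1←B0 B2←B1 B3←B2 B4←B1 B5←B4
Join-block Dom:
  B1: preds {B0,B5}: {B0} ∩ {B0,B1,B4,B5} = {B0}; idom=B0
  B4: preds {B1,B2,B3}: {B0,B1} ∩ {B0,B1,B2} ∩ {B0,B1,B2,B3} = {B0,B1}; idom=B1

Frontier:
  join B1 pred B0: · stop@B0
  join B1 pred B5: B5→B4→B1 stop@B0
  join B4 pred B1: · stop@B1
  join B4 pred B2: B2 stop@B1
  join B4 pred B3: B3→B2 stop@B1
  B0 → ∅
  B1 → {B1}
  B2 → {B4}
  B3 → {B4}
  B4 → {B1}
  B5 → {B1}

φ for r: defs {B1,B2}
  DF⁺ = {B1,B4}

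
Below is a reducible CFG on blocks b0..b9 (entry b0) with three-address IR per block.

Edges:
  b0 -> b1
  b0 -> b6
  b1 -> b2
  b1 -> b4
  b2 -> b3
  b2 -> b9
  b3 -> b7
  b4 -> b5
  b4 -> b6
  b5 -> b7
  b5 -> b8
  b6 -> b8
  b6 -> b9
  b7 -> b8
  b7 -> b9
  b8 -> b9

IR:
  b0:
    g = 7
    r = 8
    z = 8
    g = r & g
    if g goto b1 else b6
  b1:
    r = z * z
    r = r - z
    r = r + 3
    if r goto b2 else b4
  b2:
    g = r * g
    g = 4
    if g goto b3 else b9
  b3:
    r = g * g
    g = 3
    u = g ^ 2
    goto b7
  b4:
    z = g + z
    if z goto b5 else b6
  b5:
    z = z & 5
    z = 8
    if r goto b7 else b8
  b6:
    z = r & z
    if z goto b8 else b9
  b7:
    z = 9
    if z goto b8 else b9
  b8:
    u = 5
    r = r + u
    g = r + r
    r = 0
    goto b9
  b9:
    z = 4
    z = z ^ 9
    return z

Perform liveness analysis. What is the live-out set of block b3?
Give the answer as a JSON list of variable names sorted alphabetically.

def/use:
  b0: def={g,r,z} ue=∅
  b1: def={r} ue={z}
  b2: def={g} ue={g,r}
  b3: def={g,r,u} ue={g}
  b4: def={z} ue={g,z}
  b5: def={z} ue={r,z}
  b6: def={z} ue={r,z}
  b7: def={z} ue=∅
  b8: def={g,r,u} ue={r}
  b9: def={z} ue=∅

Backward fixpoint:
  b0: in=∅ out={g,r,z}
  b1: in={g,z} out={g,r,z}
  b2: in={g,r} out={g}
  b3: in={g} out={r}
  b4: in={g,r,z} out={r,z}
  b5: in={r,z} out={r}
  b6: in={r,z} out={r}
  b7: in={r} out={r}
  b8: in={r} out=∅
  b9: in=∅ out=∅

live-out(b3) = ["r"]

Answer: ["r"]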